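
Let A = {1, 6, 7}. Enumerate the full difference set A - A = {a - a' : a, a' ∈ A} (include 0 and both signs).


A - A = {a - a' : a, a' ∈ A}.
Compute a - a' for each ordered pair (a, a'):
a = 1: 1-1=0, 1-6=-5, 1-7=-6
a = 6: 6-1=5, 6-6=0, 6-7=-1
a = 7: 7-1=6, 7-6=1, 7-7=0
Collecting distinct values (and noting 0 appears from a-a):
A - A = {-6, -5, -1, 0, 1, 5, 6}
|A - A| = 7

A - A = {-6, -5, -1, 0, 1, 5, 6}


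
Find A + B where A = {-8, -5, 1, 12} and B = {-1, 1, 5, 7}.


A + B = {a + b : a ∈ A, b ∈ B}.
Enumerate all |A|·|B| = 4·4 = 16 pairs (a, b) and collect distinct sums.
a = -8: -8+-1=-9, -8+1=-7, -8+5=-3, -8+7=-1
a = -5: -5+-1=-6, -5+1=-4, -5+5=0, -5+7=2
a = 1: 1+-1=0, 1+1=2, 1+5=6, 1+7=8
a = 12: 12+-1=11, 12+1=13, 12+5=17, 12+7=19
Collecting distinct sums: A + B = {-9, -7, -6, -4, -3, -1, 0, 2, 6, 8, 11, 13, 17, 19}
|A + B| = 14

A + B = {-9, -7, -6, -4, -3, -1, 0, 2, 6, 8, 11, 13, 17, 19}


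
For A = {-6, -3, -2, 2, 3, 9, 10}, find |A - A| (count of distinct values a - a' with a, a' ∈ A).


A - A = {a - a' : a, a' ∈ A}; |A| = 7.
Bounds: 2|A|-1 ≤ |A - A| ≤ |A|² - |A| + 1, i.e. 13 ≤ |A - A| ≤ 43.
Note: 0 ∈ A - A always (from a - a). The set is symmetric: if d ∈ A - A then -d ∈ A - A.
Enumerate nonzero differences d = a - a' with a > a' (then include -d):
Positive differences: {1, 3, 4, 5, 6, 7, 8, 9, 11, 12, 13, 15, 16}
Full difference set: {0} ∪ (positive diffs) ∪ (negative diffs).
|A - A| = 1 + 2·13 = 27 (matches direct enumeration: 27).

|A - A| = 27


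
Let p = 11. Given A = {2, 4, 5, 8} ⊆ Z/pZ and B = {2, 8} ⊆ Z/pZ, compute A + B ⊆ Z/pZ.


Work in Z/11Z: reduce every sum a + b modulo 11.
Enumerate all 8 pairs:
a = 2: 2+2=4, 2+8=10
a = 4: 4+2=6, 4+8=1
a = 5: 5+2=7, 5+8=2
a = 8: 8+2=10, 8+8=5
Distinct residues collected: {1, 2, 4, 5, 6, 7, 10}
|A + B| = 7 (out of 11 total residues).

A + B = {1, 2, 4, 5, 6, 7, 10}


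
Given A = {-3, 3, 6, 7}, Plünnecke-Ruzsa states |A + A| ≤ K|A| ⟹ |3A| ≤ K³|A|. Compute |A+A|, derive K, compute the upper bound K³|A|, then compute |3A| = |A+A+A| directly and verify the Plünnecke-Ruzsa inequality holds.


|A| = 4.
Step 1: Compute A + A by enumerating all 16 pairs.
A + A = {-6, 0, 3, 4, 6, 9, 10, 12, 13, 14}, so |A + A| = 10.
Step 2: Doubling constant K = |A + A|/|A| = 10/4 = 10/4 ≈ 2.5000.
Step 3: Plünnecke-Ruzsa gives |3A| ≤ K³·|A| = (2.5000)³ · 4 ≈ 62.5000.
Step 4: Compute 3A = A + A + A directly by enumerating all triples (a,b,c) ∈ A³; |3A| = 19.
Step 5: Check 19 ≤ 62.5000? Yes ✓.

K = 10/4, Plünnecke-Ruzsa bound K³|A| ≈ 62.5000, |3A| = 19, inequality holds.


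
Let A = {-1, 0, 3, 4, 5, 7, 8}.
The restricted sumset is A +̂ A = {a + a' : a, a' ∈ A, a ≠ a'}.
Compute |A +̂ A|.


Restricted sumset: A +̂ A = {a + a' : a ∈ A, a' ∈ A, a ≠ a'}.
Equivalently, take A + A and drop any sum 2a that is achievable ONLY as a + a for a ∈ A (i.e. sums representable only with equal summands).
Enumerate pairs (a, a') with a < a' (symmetric, so each unordered pair gives one sum; this covers all a ≠ a'):
  -1 + 0 = -1
  -1 + 3 = 2
  -1 + 4 = 3
  -1 + 5 = 4
  -1 + 7 = 6
  -1 + 8 = 7
  0 + 3 = 3
  0 + 4 = 4
  0 + 5 = 5
  0 + 7 = 7
  0 + 8 = 8
  3 + 4 = 7
  3 + 5 = 8
  3 + 7 = 10
  3 + 8 = 11
  4 + 5 = 9
  4 + 7 = 11
  4 + 8 = 12
  5 + 7 = 12
  5 + 8 = 13
  7 + 8 = 15
Collected distinct sums: {-1, 2, 3, 4, 5, 6, 7, 8, 9, 10, 11, 12, 13, 15}
|A +̂ A| = 14
(Reference bound: |A +̂ A| ≥ 2|A| - 3 for |A| ≥ 2, with |A| = 7 giving ≥ 11.)

|A +̂ A| = 14


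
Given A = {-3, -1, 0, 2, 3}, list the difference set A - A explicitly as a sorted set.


A - A = {a - a' : a, a' ∈ A}.
Compute a - a' for each ordered pair (a, a'):
a = -3: -3--3=0, -3--1=-2, -3-0=-3, -3-2=-5, -3-3=-6
a = -1: -1--3=2, -1--1=0, -1-0=-1, -1-2=-3, -1-3=-4
a = 0: 0--3=3, 0--1=1, 0-0=0, 0-2=-2, 0-3=-3
a = 2: 2--3=5, 2--1=3, 2-0=2, 2-2=0, 2-3=-1
a = 3: 3--3=6, 3--1=4, 3-0=3, 3-2=1, 3-3=0
Collecting distinct values (and noting 0 appears from a-a):
A - A = {-6, -5, -4, -3, -2, -1, 0, 1, 2, 3, 4, 5, 6}
|A - A| = 13

A - A = {-6, -5, -4, -3, -2, -1, 0, 1, 2, 3, 4, 5, 6}


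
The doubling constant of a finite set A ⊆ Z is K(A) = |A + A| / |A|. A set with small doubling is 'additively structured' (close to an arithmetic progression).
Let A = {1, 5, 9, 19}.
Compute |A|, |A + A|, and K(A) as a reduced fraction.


|A| = 4.
Compute A + A by enumerating all 16 pairs.
A + A = {2, 6, 10, 14, 18, 20, 24, 28, 38}, so |A + A| = 9.
K = |A + A| / |A| = 9/4 (already in lowest terms) ≈ 2.2500.
Reference: AP of size 4 gives K = 7/4 ≈ 1.7500; a fully generic set of size 4 gives K ≈ 2.5000.

|A| = 4, |A + A| = 9, K = 9/4.


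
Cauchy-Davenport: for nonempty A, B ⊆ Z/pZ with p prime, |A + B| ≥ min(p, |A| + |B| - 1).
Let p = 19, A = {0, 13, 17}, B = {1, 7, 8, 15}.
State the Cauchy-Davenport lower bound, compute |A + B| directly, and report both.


Cauchy-Davenport: |A + B| ≥ min(p, |A| + |B| - 1) for A, B nonempty in Z/pZ.
|A| = 3, |B| = 4, p = 19.
CD lower bound = min(19, 3 + 4 - 1) = min(19, 6) = 6.
Compute A + B mod 19 directly:
a = 0: 0+1=1, 0+7=7, 0+8=8, 0+15=15
a = 13: 13+1=14, 13+7=1, 13+8=2, 13+15=9
a = 17: 17+1=18, 17+7=5, 17+8=6, 17+15=13
A + B = {1, 2, 5, 6, 7, 8, 9, 13, 14, 15, 18}, so |A + B| = 11.
Verify: 11 ≥ 6? Yes ✓.

CD lower bound = 6, actual |A + B| = 11.


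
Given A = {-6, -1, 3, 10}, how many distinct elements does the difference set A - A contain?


A - A = {a - a' : a, a' ∈ A}; |A| = 4.
Bounds: 2|A|-1 ≤ |A - A| ≤ |A|² - |A| + 1, i.e. 7 ≤ |A - A| ≤ 13.
Note: 0 ∈ A - A always (from a - a). The set is symmetric: if d ∈ A - A then -d ∈ A - A.
Enumerate nonzero differences d = a - a' with a > a' (then include -d):
Positive differences: {4, 5, 7, 9, 11, 16}
Full difference set: {0} ∪ (positive diffs) ∪ (negative diffs).
|A - A| = 1 + 2·6 = 13 (matches direct enumeration: 13).

|A - A| = 13


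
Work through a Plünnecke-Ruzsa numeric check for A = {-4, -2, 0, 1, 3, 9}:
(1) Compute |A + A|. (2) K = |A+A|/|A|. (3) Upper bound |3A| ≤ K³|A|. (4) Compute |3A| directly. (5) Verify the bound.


|A| = 6.
Step 1: Compute A + A by enumerating all 36 pairs.
A + A = {-8, -6, -4, -3, -2, -1, 0, 1, 2, 3, 4, 5, 6, 7, 9, 10, 12, 18}, so |A + A| = 18.
Step 2: Doubling constant K = |A + A|/|A| = 18/6 = 18/6 ≈ 3.0000.
Step 3: Plünnecke-Ruzsa gives |3A| ≤ K³·|A| = (3.0000)³ · 6 ≈ 162.0000.
Step 4: Compute 3A = A + A + A directly by enumerating all triples (a,b,c) ∈ A³; |3A| = 31.
Step 5: Check 31 ≤ 162.0000? Yes ✓.

K = 18/6, Plünnecke-Ruzsa bound K³|A| ≈ 162.0000, |3A| = 31, inequality holds.


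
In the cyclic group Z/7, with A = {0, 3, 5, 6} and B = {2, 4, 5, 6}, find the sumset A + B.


Work in Z/7Z: reduce every sum a + b modulo 7.
Enumerate all 16 pairs:
a = 0: 0+2=2, 0+4=4, 0+5=5, 0+6=6
a = 3: 3+2=5, 3+4=0, 3+5=1, 3+6=2
a = 5: 5+2=0, 5+4=2, 5+5=3, 5+6=4
a = 6: 6+2=1, 6+4=3, 6+5=4, 6+6=5
Distinct residues collected: {0, 1, 2, 3, 4, 5, 6}
|A + B| = 7 (out of 7 total residues).

A + B = {0, 1, 2, 3, 4, 5, 6}


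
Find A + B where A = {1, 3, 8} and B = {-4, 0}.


A + B = {a + b : a ∈ A, b ∈ B}.
Enumerate all |A|·|B| = 3·2 = 6 pairs (a, b) and collect distinct sums.
a = 1: 1+-4=-3, 1+0=1
a = 3: 3+-4=-1, 3+0=3
a = 8: 8+-4=4, 8+0=8
Collecting distinct sums: A + B = {-3, -1, 1, 3, 4, 8}
|A + B| = 6

A + B = {-3, -1, 1, 3, 4, 8}


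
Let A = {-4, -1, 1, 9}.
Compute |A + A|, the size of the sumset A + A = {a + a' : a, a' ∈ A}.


A + A = {a + a' : a, a' ∈ A}; |A| = 4.
General bounds: 2|A| - 1 ≤ |A + A| ≤ |A|(|A|+1)/2, i.e. 7 ≤ |A + A| ≤ 10.
Lower bound 2|A|-1 is attained iff A is an arithmetic progression.
Enumerate sums a + a' for a ≤ a' (symmetric, so this suffices):
a = -4: -4+-4=-8, -4+-1=-5, -4+1=-3, -4+9=5
a = -1: -1+-1=-2, -1+1=0, -1+9=8
a = 1: 1+1=2, 1+9=10
a = 9: 9+9=18
Distinct sums: {-8, -5, -3, -2, 0, 2, 5, 8, 10, 18}
|A + A| = 10

|A + A| = 10


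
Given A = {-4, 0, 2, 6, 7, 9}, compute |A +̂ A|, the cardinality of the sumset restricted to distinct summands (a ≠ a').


Restricted sumset: A +̂ A = {a + a' : a ∈ A, a' ∈ A, a ≠ a'}.
Equivalently, take A + A and drop any sum 2a that is achievable ONLY as a + a for a ∈ A (i.e. sums representable only with equal summands).
Enumerate pairs (a, a') with a < a' (symmetric, so each unordered pair gives one sum; this covers all a ≠ a'):
  -4 + 0 = -4
  -4 + 2 = -2
  -4 + 6 = 2
  -4 + 7 = 3
  -4 + 9 = 5
  0 + 2 = 2
  0 + 6 = 6
  0 + 7 = 7
  0 + 9 = 9
  2 + 6 = 8
  2 + 7 = 9
  2 + 9 = 11
  6 + 7 = 13
  6 + 9 = 15
  7 + 9 = 16
Collected distinct sums: {-4, -2, 2, 3, 5, 6, 7, 8, 9, 11, 13, 15, 16}
|A +̂ A| = 13
(Reference bound: |A +̂ A| ≥ 2|A| - 3 for |A| ≥ 2, with |A| = 6 giving ≥ 9.)

|A +̂ A| = 13


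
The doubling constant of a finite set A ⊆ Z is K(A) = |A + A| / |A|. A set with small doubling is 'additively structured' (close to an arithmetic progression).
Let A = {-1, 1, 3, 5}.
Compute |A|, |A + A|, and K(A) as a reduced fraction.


|A| = 4.
Compute A + A by enumerating all 16 pairs.
A + A = {-2, 0, 2, 4, 6, 8, 10}, so |A + A| = 7.
K = |A + A| / |A| = 7/4 (already in lowest terms) ≈ 1.7500.
Reference: AP of size 4 gives K = 7/4 ≈ 1.7500; a fully generic set of size 4 gives K ≈ 2.5000.

|A| = 4, |A + A| = 7, K = 7/4.


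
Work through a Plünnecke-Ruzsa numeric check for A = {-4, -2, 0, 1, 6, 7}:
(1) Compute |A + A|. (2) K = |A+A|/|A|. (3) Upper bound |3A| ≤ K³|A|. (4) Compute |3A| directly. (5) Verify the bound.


|A| = 6.
Step 1: Compute A + A by enumerating all 36 pairs.
A + A = {-8, -6, -4, -3, -2, -1, 0, 1, 2, 3, 4, 5, 6, 7, 8, 12, 13, 14}, so |A + A| = 18.
Step 2: Doubling constant K = |A + A|/|A| = 18/6 = 18/6 ≈ 3.0000.
Step 3: Plünnecke-Ruzsa gives |3A| ≤ K³·|A| = (3.0000)³ · 6 ≈ 162.0000.
Step 4: Compute 3A = A + A + A directly by enumerating all triples (a,b,c) ∈ A³; |3A| = 30.
Step 5: Check 30 ≤ 162.0000? Yes ✓.

K = 18/6, Plünnecke-Ruzsa bound K³|A| ≈ 162.0000, |3A| = 30, inequality holds.


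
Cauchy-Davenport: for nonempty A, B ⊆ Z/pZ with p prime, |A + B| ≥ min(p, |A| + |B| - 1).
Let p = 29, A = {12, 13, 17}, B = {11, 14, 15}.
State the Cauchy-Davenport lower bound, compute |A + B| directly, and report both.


Cauchy-Davenport: |A + B| ≥ min(p, |A| + |B| - 1) for A, B nonempty in Z/pZ.
|A| = 3, |B| = 3, p = 29.
CD lower bound = min(29, 3 + 3 - 1) = min(29, 5) = 5.
Compute A + B mod 29 directly:
a = 12: 12+11=23, 12+14=26, 12+15=27
a = 13: 13+11=24, 13+14=27, 13+15=28
a = 17: 17+11=28, 17+14=2, 17+15=3
A + B = {2, 3, 23, 24, 26, 27, 28}, so |A + B| = 7.
Verify: 7 ≥ 5? Yes ✓.

CD lower bound = 5, actual |A + B| = 7.


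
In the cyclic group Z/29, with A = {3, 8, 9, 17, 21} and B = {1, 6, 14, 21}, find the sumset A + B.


Work in Z/29Z: reduce every sum a + b modulo 29.
Enumerate all 20 pairs:
a = 3: 3+1=4, 3+6=9, 3+14=17, 3+21=24
a = 8: 8+1=9, 8+6=14, 8+14=22, 8+21=0
a = 9: 9+1=10, 9+6=15, 9+14=23, 9+21=1
a = 17: 17+1=18, 17+6=23, 17+14=2, 17+21=9
a = 21: 21+1=22, 21+6=27, 21+14=6, 21+21=13
Distinct residues collected: {0, 1, 2, 4, 6, 9, 10, 13, 14, 15, 17, 18, 22, 23, 24, 27}
|A + B| = 16 (out of 29 total residues).

A + B = {0, 1, 2, 4, 6, 9, 10, 13, 14, 15, 17, 18, 22, 23, 24, 27}


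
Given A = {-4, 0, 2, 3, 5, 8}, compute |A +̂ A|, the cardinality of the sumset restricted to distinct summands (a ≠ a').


Restricted sumset: A +̂ A = {a + a' : a ∈ A, a' ∈ A, a ≠ a'}.
Equivalently, take A + A and drop any sum 2a that is achievable ONLY as a + a for a ∈ A (i.e. sums representable only with equal summands).
Enumerate pairs (a, a') with a < a' (symmetric, so each unordered pair gives one sum; this covers all a ≠ a'):
  -4 + 0 = -4
  -4 + 2 = -2
  -4 + 3 = -1
  -4 + 5 = 1
  -4 + 8 = 4
  0 + 2 = 2
  0 + 3 = 3
  0 + 5 = 5
  0 + 8 = 8
  2 + 3 = 5
  2 + 5 = 7
  2 + 8 = 10
  3 + 5 = 8
  3 + 8 = 11
  5 + 8 = 13
Collected distinct sums: {-4, -2, -1, 1, 2, 3, 4, 5, 7, 8, 10, 11, 13}
|A +̂ A| = 13
(Reference bound: |A +̂ A| ≥ 2|A| - 3 for |A| ≥ 2, with |A| = 6 giving ≥ 9.)

|A +̂ A| = 13


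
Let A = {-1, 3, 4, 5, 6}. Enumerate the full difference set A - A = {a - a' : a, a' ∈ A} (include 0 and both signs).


A - A = {a - a' : a, a' ∈ A}.
Compute a - a' for each ordered pair (a, a'):
a = -1: -1--1=0, -1-3=-4, -1-4=-5, -1-5=-6, -1-6=-7
a = 3: 3--1=4, 3-3=0, 3-4=-1, 3-5=-2, 3-6=-3
a = 4: 4--1=5, 4-3=1, 4-4=0, 4-5=-1, 4-6=-2
a = 5: 5--1=6, 5-3=2, 5-4=1, 5-5=0, 5-6=-1
a = 6: 6--1=7, 6-3=3, 6-4=2, 6-5=1, 6-6=0
Collecting distinct values (and noting 0 appears from a-a):
A - A = {-7, -6, -5, -4, -3, -2, -1, 0, 1, 2, 3, 4, 5, 6, 7}
|A - A| = 15

A - A = {-7, -6, -5, -4, -3, -2, -1, 0, 1, 2, 3, 4, 5, 6, 7}


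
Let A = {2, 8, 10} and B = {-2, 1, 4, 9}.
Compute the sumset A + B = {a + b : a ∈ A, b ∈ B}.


A + B = {a + b : a ∈ A, b ∈ B}.
Enumerate all |A|·|B| = 3·4 = 12 pairs (a, b) and collect distinct sums.
a = 2: 2+-2=0, 2+1=3, 2+4=6, 2+9=11
a = 8: 8+-2=6, 8+1=9, 8+4=12, 8+9=17
a = 10: 10+-2=8, 10+1=11, 10+4=14, 10+9=19
Collecting distinct sums: A + B = {0, 3, 6, 8, 9, 11, 12, 14, 17, 19}
|A + B| = 10

A + B = {0, 3, 6, 8, 9, 11, 12, 14, 17, 19}


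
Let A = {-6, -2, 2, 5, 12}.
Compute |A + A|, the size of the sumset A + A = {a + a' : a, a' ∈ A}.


A + A = {a + a' : a, a' ∈ A}; |A| = 5.
General bounds: 2|A| - 1 ≤ |A + A| ≤ |A|(|A|+1)/2, i.e. 9 ≤ |A + A| ≤ 15.
Lower bound 2|A|-1 is attained iff A is an arithmetic progression.
Enumerate sums a + a' for a ≤ a' (symmetric, so this suffices):
a = -6: -6+-6=-12, -6+-2=-8, -6+2=-4, -6+5=-1, -6+12=6
a = -2: -2+-2=-4, -2+2=0, -2+5=3, -2+12=10
a = 2: 2+2=4, 2+5=7, 2+12=14
a = 5: 5+5=10, 5+12=17
a = 12: 12+12=24
Distinct sums: {-12, -8, -4, -1, 0, 3, 4, 6, 7, 10, 14, 17, 24}
|A + A| = 13

|A + A| = 13


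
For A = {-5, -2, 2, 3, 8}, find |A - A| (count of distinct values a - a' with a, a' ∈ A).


A - A = {a - a' : a, a' ∈ A}; |A| = 5.
Bounds: 2|A|-1 ≤ |A - A| ≤ |A|² - |A| + 1, i.e. 9 ≤ |A - A| ≤ 21.
Note: 0 ∈ A - A always (from a - a). The set is symmetric: if d ∈ A - A then -d ∈ A - A.
Enumerate nonzero differences d = a - a' with a > a' (then include -d):
Positive differences: {1, 3, 4, 5, 6, 7, 8, 10, 13}
Full difference set: {0} ∪ (positive diffs) ∪ (negative diffs).
|A - A| = 1 + 2·9 = 19 (matches direct enumeration: 19).

|A - A| = 19


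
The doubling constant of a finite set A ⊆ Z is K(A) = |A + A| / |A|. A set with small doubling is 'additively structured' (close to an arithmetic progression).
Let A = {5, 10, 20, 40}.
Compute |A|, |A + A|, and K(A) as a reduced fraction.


|A| = 4.
Compute A + A by enumerating all 16 pairs.
A + A = {10, 15, 20, 25, 30, 40, 45, 50, 60, 80}, so |A + A| = 10.
K = |A + A| / |A| = 10/4 = 5/2 ≈ 2.5000.
Reference: AP of size 4 gives K = 7/4 ≈ 1.7500; a fully generic set of size 4 gives K ≈ 2.5000.

|A| = 4, |A + A| = 10, K = 10/4 = 5/2.


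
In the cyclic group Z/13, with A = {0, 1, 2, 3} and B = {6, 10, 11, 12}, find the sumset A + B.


Work in Z/13Z: reduce every sum a + b modulo 13.
Enumerate all 16 pairs:
a = 0: 0+6=6, 0+10=10, 0+11=11, 0+12=12
a = 1: 1+6=7, 1+10=11, 1+11=12, 1+12=0
a = 2: 2+6=8, 2+10=12, 2+11=0, 2+12=1
a = 3: 3+6=9, 3+10=0, 3+11=1, 3+12=2
Distinct residues collected: {0, 1, 2, 6, 7, 8, 9, 10, 11, 12}
|A + B| = 10 (out of 13 total residues).

A + B = {0, 1, 2, 6, 7, 8, 9, 10, 11, 12}


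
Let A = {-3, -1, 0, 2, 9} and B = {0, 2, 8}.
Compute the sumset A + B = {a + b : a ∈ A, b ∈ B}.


A + B = {a + b : a ∈ A, b ∈ B}.
Enumerate all |A|·|B| = 5·3 = 15 pairs (a, b) and collect distinct sums.
a = -3: -3+0=-3, -3+2=-1, -3+8=5
a = -1: -1+0=-1, -1+2=1, -1+8=7
a = 0: 0+0=0, 0+2=2, 0+8=8
a = 2: 2+0=2, 2+2=4, 2+8=10
a = 9: 9+0=9, 9+2=11, 9+8=17
Collecting distinct sums: A + B = {-3, -1, 0, 1, 2, 4, 5, 7, 8, 9, 10, 11, 17}
|A + B| = 13

A + B = {-3, -1, 0, 1, 2, 4, 5, 7, 8, 9, 10, 11, 17}


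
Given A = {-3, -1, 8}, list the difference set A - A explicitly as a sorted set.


A - A = {a - a' : a, a' ∈ A}.
Compute a - a' for each ordered pair (a, a'):
a = -3: -3--3=0, -3--1=-2, -3-8=-11
a = -1: -1--3=2, -1--1=0, -1-8=-9
a = 8: 8--3=11, 8--1=9, 8-8=0
Collecting distinct values (and noting 0 appears from a-a):
A - A = {-11, -9, -2, 0, 2, 9, 11}
|A - A| = 7

A - A = {-11, -9, -2, 0, 2, 9, 11}


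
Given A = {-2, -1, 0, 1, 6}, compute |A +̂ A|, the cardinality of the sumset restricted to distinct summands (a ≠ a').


Restricted sumset: A +̂ A = {a + a' : a ∈ A, a' ∈ A, a ≠ a'}.
Equivalently, take A + A and drop any sum 2a that is achievable ONLY as a + a for a ∈ A (i.e. sums representable only with equal summands).
Enumerate pairs (a, a') with a < a' (symmetric, so each unordered pair gives one sum; this covers all a ≠ a'):
  -2 + -1 = -3
  -2 + 0 = -2
  -2 + 1 = -1
  -2 + 6 = 4
  -1 + 0 = -1
  -1 + 1 = 0
  -1 + 6 = 5
  0 + 1 = 1
  0 + 6 = 6
  1 + 6 = 7
Collected distinct sums: {-3, -2, -1, 0, 1, 4, 5, 6, 7}
|A +̂ A| = 9
(Reference bound: |A +̂ A| ≥ 2|A| - 3 for |A| ≥ 2, with |A| = 5 giving ≥ 7.)

|A +̂ A| = 9


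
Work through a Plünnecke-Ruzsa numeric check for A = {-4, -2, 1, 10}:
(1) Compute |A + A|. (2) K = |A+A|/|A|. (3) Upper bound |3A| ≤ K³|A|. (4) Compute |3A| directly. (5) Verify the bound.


|A| = 4.
Step 1: Compute A + A by enumerating all 16 pairs.
A + A = {-8, -6, -4, -3, -1, 2, 6, 8, 11, 20}, so |A + A| = 10.
Step 2: Doubling constant K = |A + A|/|A| = 10/4 = 10/4 ≈ 2.5000.
Step 3: Plünnecke-Ruzsa gives |3A| ≤ K³·|A| = (2.5000)³ · 4 ≈ 62.5000.
Step 4: Compute 3A = A + A + A directly by enumerating all triples (a,b,c) ∈ A³; |3A| = 20.
Step 5: Check 20 ≤ 62.5000? Yes ✓.

K = 10/4, Plünnecke-Ruzsa bound K³|A| ≈ 62.5000, |3A| = 20, inequality holds.


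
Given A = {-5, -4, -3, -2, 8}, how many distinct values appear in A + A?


A + A = {a + a' : a, a' ∈ A}; |A| = 5.
General bounds: 2|A| - 1 ≤ |A + A| ≤ |A|(|A|+1)/2, i.e. 9 ≤ |A + A| ≤ 15.
Lower bound 2|A|-1 is attained iff A is an arithmetic progression.
Enumerate sums a + a' for a ≤ a' (symmetric, so this suffices):
a = -5: -5+-5=-10, -5+-4=-9, -5+-3=-8, -5+-2=-7, -5+8=3
a = -4: -4+-4=-8, -4+-3=-7, -4+-2=-6, -4+8=4
a = -3: -3+-3=-6, -3+-2=-5, -3+8=5
a = -2: -2+-2=-4, -2+8=6
a = 8: 8+8=16
Distinct sums: {-10, -9, -8, -7, -6, -5, -4, 3, 4, 5, 6, 16}
|A + A| = 12

|A + A| = 12


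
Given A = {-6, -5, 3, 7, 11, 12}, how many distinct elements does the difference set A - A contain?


A - A = {a - a' : a, a' ∈ A}; |A| = 6.
Bounds: 2|A|-1 ≤ |A - A| ≤ |A|² - |A| + 1, i.e. 11 ≤ |A - A| ≤ 31.
Note: 0 ∈ A - A always (from a - a). The set is symmetric: if d ∈ A - A then -d ∈ A - A.
Enumerate nonzero differences d = a - a' with a > a' (then include -d):
Positive differences: {1, 4, 5, 8, 9, 12, 13, 16, 17, 18}
Full difference set: {0} ∪ (positive diffs) ∪ (negative diffs).
|A - A| = 1 + 2·10 = 21 (matches direct enumeration: 21).

|A - A| = 21


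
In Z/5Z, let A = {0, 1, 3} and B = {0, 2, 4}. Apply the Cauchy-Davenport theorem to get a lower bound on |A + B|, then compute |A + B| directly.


Cauchy-Davenport: |A + B| ≥ min(p, |A| + |B| - 1) for A, B nonempty in Z/pZ.
|A| = 3, |B| = 3, p = 5.
CD lower bound = min(5, 3 + 3 - 1) = min(5, 5) = 5.
Compute A + B mod 5 directly:
a = 0: 0+0=0, 0+2=2, 0+4=4
a = 1: 1+0=1, 1+2=3, 1+4=0
a = 3: 3+0=3, 3+2=0, 3+4=2
A + B = {0, 1, 2, 3, 4}, so |A + B| = 5.
Verify: 5 ≥ 5? Yes ✓.

CD lower bound = 5, actual |A + B| = 5.


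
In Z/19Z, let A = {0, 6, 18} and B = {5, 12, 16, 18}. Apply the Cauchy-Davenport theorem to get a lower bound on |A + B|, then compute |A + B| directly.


Cauchy-Davenport: |A + B| ≥ min(p, |A| + |B| - 1) for A, B nonempty in Z/pZ.
|A| = 3, |B| = 4, p = 19.
CD lower bound = min(19, 3 + 4 - 1) = min(19, 6) = 6.
Compute A + B mod 19 directly:
a = 0: 0+5=5, 0+12=12, 0+16=16, 0+18=18
a = 6: 6+5=11, 6+12=18, 6+16=3, 6+18=5
a = 18: 18+5=4, 18+12=11, 18+16=15, 18+18=17
A + B = {3, 4, 5, 11, 12, 15, 16, 17, 18}, so |A + B| = 9.
Verify: 9 ≥ 6? Yes ✓.

CD lower bound = 6, actual |A + B| = 9.


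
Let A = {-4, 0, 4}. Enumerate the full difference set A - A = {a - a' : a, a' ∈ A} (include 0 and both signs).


A - A = {a - a' : a, a' ∈ A}.
Compute a - a' for each ordered pair (a, a'):
a = -4: -4--4=0, -4-0=-4, -4-4=-8
a = 0: 0--4=4, 0-0=0, 0-4=-4
a = 4: 4--4=8, 4-0=4, 4-4=0
Collecting distinct values (and noting 0 appears from a-a):
A - A = {-8, -4, 0, 4, 8}
|A - A| = 5

A - A = {-8, -4, 0, 4, 8}


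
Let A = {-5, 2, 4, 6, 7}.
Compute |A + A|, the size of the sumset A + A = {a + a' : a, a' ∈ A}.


A + A = {a + a' : a, a' ∈ A}; |A| = 5.
General bounds: 2|A| - 1 ≤ |A + A| ≤ |A|(|A|+1)/2, i.e. 9 ≤ |A + A| ≤ 15.
Lower bound 2|A|-1 is attained iff A is an arithmetic progression.
Enumerate sums a + a' for a ≤ a' (symmetric, so this suffices):
a = -5: -5+-5=-10, -5+2=-3, -5+4=-1, -5+6=1, -5+7=2
a = 2: 2+2=4, 2+4=6, 2+6=8, 2+7=9
a = 4: 4+4=8, 4+6=10, 4+7=11
a = 6: 6+6=12, 6+7=13
a = 7: 7+7=14
Distinct sums: {-10, -3, -1, 1, 2, 4, 6, 8, 9, 10, 11, 12, 13, 14}
|A + A| = 14

|A + A| = 14


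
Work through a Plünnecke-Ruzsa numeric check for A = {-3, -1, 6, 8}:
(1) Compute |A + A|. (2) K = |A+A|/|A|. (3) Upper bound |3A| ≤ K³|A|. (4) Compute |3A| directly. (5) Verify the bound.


|A| = 4.
Step 1: Compute A + A by enumerating all 16 pairs.
A + A = {-6, -4, -2, 3, 5, 7, 12, 14, 16}, so |A + A| = 9.
Step 2: Doubling constant K = |A + A|/|A| = 9/4 = 9/4 ≈ 2.2500.
Step 3: Plünnecke-Ruzsa gives |3A| ≤ K³·|A| = (2.2500)³ · 4 ≈ 45.5625.
Step 4: Compute 3A = A + A + A directly by enumerating all triples (a,b,c) ∈ A³; |3A| = 16.
Step 5: Check 16 ≤ 45.5625? Yes ✓.

K = 9/4, Plünnecke-Ruzsa bound K³|A| ≈ 45.5625, |3A| = 16, inequality holds.


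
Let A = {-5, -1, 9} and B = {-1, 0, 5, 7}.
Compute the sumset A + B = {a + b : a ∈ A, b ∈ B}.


A + B = {a + b : a ∈ A, b ∈ B}.
Enumerate all |A|·|B| = 3·4 = 12 pairs (a, b) and collect distinct sums.
a = -5: -5+-1=-6, -5+0=-5, -5+5=0, -5+7=2
a = -1: -1+-1=-2, -1+0=-1, -1+5=4, -1+7=6
a = 9: 9+-1=8, 9+0=9, 9+5=14, 9+7=16
Collecting distinct sums: A + B = {-6, -5, -2, -1, 0, 2, 4, 6, 8, 9, 14, 16}
|A + B| = 12

A + B = {-6, -5, -2, -1, 0, 2, 4, 6, 8, 9, 14, 16}


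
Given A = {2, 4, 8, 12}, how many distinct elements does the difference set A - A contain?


A - A = {a - a' : a, a' ∈ A}; |A| = 4.
Bounds: 2|A|-1 ≤ |A - A| ≤ |A|² - |A| + 1, i.e. 7 ≤ |A - A| ≤ 13.
Note: 0 ∈ A - A always (from a - a). The set is symmetric: if d ∈ A - A then -d ∈ A - A.
Enumerate nonzero differences d = a - a' with a > a' (then include -d):
Positive differences: {2, 4, 6, 8, 10}
Full difference set: {0} ∪ (positive diffs) ∪ (negative diffs).
|A - A| = 1 + 2·5 = 11 (matches direct enumeration: 11).

|A - A| = 11


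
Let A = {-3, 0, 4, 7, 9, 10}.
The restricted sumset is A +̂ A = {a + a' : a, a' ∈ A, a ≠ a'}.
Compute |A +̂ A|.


Restricted sumset: A +̂ A = {a + a' : a ∈ A, a' ∈ A, a ≠ a'}.
Equivalently, take A + A and drop any sum 2a that is achievable ONLY as a + a for a ∈ A (i.e. sums representable only with equal summands).
Enumerate pairs (a, a') with a < a' (symmetric, so each unordered pair gives one sum; this covers all a ≠ a'):
  -3 + 0 = -3
  -3 + 4 = 1
  -3 + 7 = 4
  -3 + 9 = 6
  -3 + 10 = 7
  0 + 4 = 4
  0 + 7 = 7
  0 + 9 = 9
  0 + 10 = 10
  4 + 7 = 11
  4 + 9 = 13
  4 + 10 = 14
  7 + 9 = 16
  7 + 10 = 17
  9 + 10 = 19
Collected distinct sums: {-3, 1, 4, 6, 7, 9, 10, 11, 13, 14, 16, 17, 19}
|A +̂ A| = 13
(Reference bound: |A +̂ A| ≥ 2|A| - 3 for |A| ≥ 2, with |A| = 6 giving ≥ 9.)

|A +̂ A| = 13


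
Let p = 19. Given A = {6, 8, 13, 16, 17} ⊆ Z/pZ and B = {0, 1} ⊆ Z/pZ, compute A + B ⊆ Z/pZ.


Work in Z/19Z: reduce every sum a + b modulo 19.
Enumerate all 10 pairs:
a = 6: 6+0=6, 6+1=7
a = 8: 8+0=8, 8+1=9
a = 13: 13+0=13, 13+1=14
a = 16: 16+0=16, 16+1=17
a = 17: 17+0=17, 17+1=18
Distinct residues collected: {6, 7, 8, 9, 13, 14, 16, 17, 18}
|A + B| = 9 (out of 19 total residues).

A + B = {6, 7, 8, 9, 13, 14, 16, 17, 18}


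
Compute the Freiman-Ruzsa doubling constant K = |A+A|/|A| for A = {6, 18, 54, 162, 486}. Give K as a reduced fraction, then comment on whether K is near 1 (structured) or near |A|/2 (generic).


|A| = 5.
Compute A + A by enumerating all 25 pairs.
A + A = {12, 24, 36, 60, 72, 108, 168, 180, 216, 324, 492, 504, 540, 648, 972}, so |A + A| = 15.
K = |A + A| / |A| = 15/5 = 3/1 ≈ 3.0000.
Reference: AP of size 5 gives K = 9/5 ≈ 1.8000; a fully generic set of size 5 gives K ≈ 3.0000.

|A| = 5, |A + A| = 15, K = 15/5 = 3/1.


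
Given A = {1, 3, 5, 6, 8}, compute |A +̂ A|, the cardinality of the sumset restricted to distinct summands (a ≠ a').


Restricted sumset: A +̂ A = {a + a' : a ∈ A, a' ∈ A, a ≠ a'}.
Equivalently, take A + A and drop any sum 2a that is achievable ONLY as a + a for a ∈ A (i.e. sums representable only with equal summands).
Enumerate pairs (a, a') with a < a' (symmetric, so each unordered pair gives one sum; this covers all a ≠ a'):
  1 + 3 = 4
  1 + 5 = 6
  1 + 6 = 7
  1 + 8 = 9
  3 + 5 = 8
  3 + 6 = 9
  3 + 8 = 11
  5 + 6 = 11
  5 + 8 = 13
  6 + 8 = 14
Collected distinct sums: {4, 6, 7, 8, 9, 11, 13, 14}
|A +̂ A| = 8
(Reference bound: |A +̂ A| ≥ 2|A| - 3 for |A| ≥ 2, with |A| = 5 giving ≥ 7.)

|A +̂ A| = 8


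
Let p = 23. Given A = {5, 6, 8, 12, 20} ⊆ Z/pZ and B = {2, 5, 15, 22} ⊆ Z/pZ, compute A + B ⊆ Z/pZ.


Work in Z/23Z: reduce every sum a + b modulo 23.
Enumerate all 20 pairs:
a = 5: 5+2=7, 5+5=10, 5+15=20, 5+22=4
a = 6: 6+2=8, 6+5=11, 6+15=21, 6+22=5
a = 8: 8+2=10, 8+5=13, 8+15=0, 8+22=7
a = 12: 12+2=14, 12+5=17, 12+15=4, 12+22=11
a = 20: 20+2=22, 20+5=2, 20+15=12, 20+22=19
Distinct residues collected: {0, 2, 4, 5, 7, 8, 10, 11, 12, 13, 14, 17, 19, 20, 21, 22}
|A + B| = 16 (out of 23 total residues).

A + B = {0, 2, 4, 5, 7, 8, 10, 11, 12, 13, 14, 17, 19, 20, 21, 22}


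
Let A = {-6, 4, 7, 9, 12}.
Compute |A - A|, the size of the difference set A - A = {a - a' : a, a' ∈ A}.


A - A = {a - a' : a, a' ∈ A}; |A| = 5.
Bounds: 2|A|-1 ≤ |A - A| ≤ |A|² - |A| + 1, i.e. 9 ≤ |A - A| ≤ 21.
Note: 0 ∈ A - A always (from a - a). The set is symmetric: if d ∈ A - A then -d ∈ A - A.
Enumerate nonzero differences d = a - a' with a > a' (then include -d):
Positive differences: {2, 3, 5, 8, 10, 13, 15, 18}
Full difference set: {0} ∪ (positive diffs) ∪ (negative diffs).
|A - A| = 1 + 2·8 = 17 (matches direct enumeration: 17).

|A - A| = 17


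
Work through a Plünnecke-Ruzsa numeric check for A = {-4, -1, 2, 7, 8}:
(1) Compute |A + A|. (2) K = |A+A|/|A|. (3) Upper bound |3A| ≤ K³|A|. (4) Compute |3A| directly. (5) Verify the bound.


|A| = 5.
Step 1: Compute A + A by enumerating all 25 pairs.
A + A = {-8, -5, -2, 1, 3, 4, 6, 7, 9, 10, 14, 15, 16}, so |A + A| = 13.
Step 2: Doubling constant K = |A + A|/|A| = 13/5 = 13/5 ≈ 2.6000.
Step 3: Plünnecke-Ruzsa gives |3A| ≤ K³·|A| = (2.6000)³ · 5 ≈ 87.8800.
Step 4: Compute 3A = A + A + A directly by enumerating all triples (a,b,c) ∈ A³; |3A| = 25.
Step 5: Check 25 ≤ 87.8800? Yes ✓.

K = 13/5, Plünnecke-Ruzsa bound K³|A| ≈ 87.8800, |3A| = 25, inequality holds.


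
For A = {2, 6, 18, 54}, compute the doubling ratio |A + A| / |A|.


|A| = 4.
Compute A + A by enumerating all 16 pairs.
A + A = {4, 8, 12, 20, 24, 36, 56, 60, 72, 108}, so |A + A| = 10.
K = |A + A| / |A| = 10/4 = 5/2 ≈ 2.5000.
Reference: AP of size 4 gives K = 7/4 ≈ 1.7500; a fully generic set of size 4 gives K ≈ 2.5000.

|A| = 4, |A + A| = 10, K = 10/4 = 5/2.


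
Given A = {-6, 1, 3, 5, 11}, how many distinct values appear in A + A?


A + A = {a + a' : a, a' ∈ A}; |A| = 5.
General bounds: 2|A| - 1 ≤ |A + A| ≤ |A|(|A|+1)/2, i.e. 9 ≤ |A + A| ≤ 15.
Lower bound 2|A|-1 is attained iff A is an arithmetic progression.
Enumerate sums a + a' for a ≤ a' (symmetric, so this suffices):
a = -6: -6+-6=-12, -6+1=-5, -6+3=-3, -6+5=-1, -6+11=5
a = 1: 1+1=2, 1+3=4, 1+5=6, 1+11=12
a = 3: 3+3=6, 3+5=8, 3+11=14
a = 5: 5+5=10, 5+11=16
a = 11: 11+11=22
Distinct sums: {-12, -5, -3, -1, 2, 4, 5, 6, 8, 10, 12, 14, 16, 22}
|A + A| = 14

|A + A| = 14


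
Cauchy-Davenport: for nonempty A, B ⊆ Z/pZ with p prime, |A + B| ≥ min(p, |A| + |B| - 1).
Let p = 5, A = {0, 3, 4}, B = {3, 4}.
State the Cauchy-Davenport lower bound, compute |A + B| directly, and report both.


Cauchy-Davenport: |A + B| ≥ min(p, |A| + |B| - 1) for A, B nonempty in Z/pZ.
|A| = 3, |B| = 2, p = 5.
CD lower bound = min(5, 3 + 2 - 1) = min(5, 4) = 4.
Compute A + B mod 5 directly:
a = 0: 0+3=3, 0+4=4
a = 3: 3+3=1, 3+4=2
a = 4: 4+3=2, 4+4=3
A + B = {1, 2, 3, 4}, so |A + B| = 4.
Verify: 4 ≥ 4? Yes ✓.

CD lower bound = 4, actual |A + B| = 4.


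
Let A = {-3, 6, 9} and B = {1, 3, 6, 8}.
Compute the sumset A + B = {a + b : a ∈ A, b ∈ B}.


A + B = {a + b : a ∈ A, b ∈ B}.
Enumerate all |A|·|B| = 3·4 = 12 pairs (a, b) and collect distinct sums.
a = -3: -3+1=-2, -3+3=0, -3+6=3, -3+8=5
a = 6: 6+1=7, 6+3=9, 6+6=12, 6+8=14
a = 9: 9+1=10, 9+3=12, 9+6=15, 9+8=17
Collecting distinct sums: A + B = {-2, 0, 3, 5, 7, 9, 10, 12, 14, 15, 17}
|A + B| = 11

A + B = {-2, 0, 3, 5, 7, 9, 10, 12, 14, 15, 17}


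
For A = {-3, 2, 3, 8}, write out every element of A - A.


A - A = {a - a' : a, a' ∈ A}.
Compute a - a' for each ordered pair (a, a'):
a = -3: -3--3=0, -3-2=-5, -3-3=-6, -3-8=-11
a = 2: 2--3=5, 2-2=0, 2-3=-1, 2-8=-6
a = 3: 3--3=6, 3-2=1, 3-3=0, 3-8=-5
a = 8: 8--3=11, 8-2=6, 8-3=5, 8-8=0
Collecting distinct values (and noting 0 appears from a-a):
A - A = {-11, -6, -5, -1, 0, 1, 5, 6, 11}
|A - A| = 9

A - A = {-11, -6, -5, -1, 0, 1, 5, 6, 11}


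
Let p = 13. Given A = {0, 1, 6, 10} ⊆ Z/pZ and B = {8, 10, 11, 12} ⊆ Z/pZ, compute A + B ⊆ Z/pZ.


Work in Z/13Z: reduce every sum a + b modulo 13.
Enumerate all 16 pairs:
a = 0: 0+8=8, 0+10=10, 0+11=11, 0+12=12
a = 1: 1+8=9, 1+10=11, 1+11=12, 1+12=0
a = 6: 6+8=1, 6+10=3, 6+11=4, 6+12=5
a = 10: 10+8=5, 10+10=7, 10+11=8, 10+12=9
Distinct residues collected: {0, 1, 3, 4, 5, 7, 8, 9, 10, 11, 12}
|A + B| = 11 (out of 13 total residues).

A + B = {0, 1, 3, 4, 5, 7, 8, 9, 10, 11, 12}


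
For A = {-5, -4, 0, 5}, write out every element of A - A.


A - A = {a - a' : a, a' ∈ A}.
Compute a - a' for each ordered pair (a, a'):
a = -5: -5--5=0, -5--4=-1, -5-0=-5, -5-5=-10
a = -4: -4--5=1, -4--4=0, -4-0=-4, -4-5=-9
a = 0: 0--5=5, 0--4=4, 0-0=0, 0-5=-5
a = 5: 5--5=10, 5--4=9, 5-0=5, 5-5=0
Collecting distinct values (and noting 0 appears from a-a):
A - A = {-10, -9, -5, -4, -1, 0, 1, 4, 5, 9, 10}
|A - A| = 11

A - A = {-10, -9, -5, -4, -1, 0, 1, 4, 5, 9, 10}


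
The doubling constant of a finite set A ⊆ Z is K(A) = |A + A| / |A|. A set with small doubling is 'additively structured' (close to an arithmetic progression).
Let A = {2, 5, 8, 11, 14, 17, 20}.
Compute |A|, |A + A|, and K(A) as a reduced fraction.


|A| = 7.
Compute A + A by enumerating all 49 pairs.
A + A = {4, 7, 10, 13, 16, 19, 22, 25, 28, 31, 34, 37, 40}, so |A + A| = 13.
K = |A + A| / |A| = 13/7 (already in lowest terms) ≈ 1.8571.
Reference: AP of size 7 gives K = 13/7 ≈ 1.8571; a fully generic set of size 7 gives K ≈ 4.0000.

|A| = 7, |A + A| = 13, K = 13/7.


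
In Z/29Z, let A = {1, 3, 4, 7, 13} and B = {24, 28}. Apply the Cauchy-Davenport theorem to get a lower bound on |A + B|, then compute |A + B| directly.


Cauchy-Davenport: |A + B| ≥ min(p, |A| + |B| - 1) for A, B nonempty in Z/pZ.
|A| = 5, |B| = 2, p = 29.
CD lower bound = min(29, 5 + 2 - 1) = min(29, 6) = 6.
Compute A + B mod 29 directly:
a = 1: 1+24=25, 1+28=0
a = 3: 3+24=27, 3+28=2
a = 4: 4+24=28, 4+28=3
a = 7: 7+24=2, 7+28=6
a = 13: 13+24=8, 13+28=12
A + B = {0, 2, 3, 6, 8, 12, 25, 27, 28}, so |A + B| = 9.
Verify: 9 ≥ 6? Yes ✓.

CD lower bound = 6, actual |A + B| = 9.


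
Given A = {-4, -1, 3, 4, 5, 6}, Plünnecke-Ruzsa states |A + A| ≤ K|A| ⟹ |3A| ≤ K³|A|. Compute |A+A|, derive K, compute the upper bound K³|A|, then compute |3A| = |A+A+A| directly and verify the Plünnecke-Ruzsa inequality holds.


|A| = 6.
Step 1: Compute A + A by enumerating all 36 pairs.
A + A = {-8, -5, -2, -1, 0, 1, 2, 3, 4, 5, 6, 7, 8, 9, 10, 11, 12}, so |A + A| = 17.
Step 2: Doubling constant K = |A + A|/|A| = 17/6 = 17/6 ≈ 2.8333.
Step 3: Plünnecke-Ruzsa gives |3A| ≤ K³·|A| = (2.8333)³ · 6 ≈ 136.4722.
Step 4: Compute 3A = A + A + A directly by enumerating all triples (a,b,c) ∈ A³; |3A| = 27.
Step 5: Check 27 ≤ 136.4722? Yes ✓.

K = 17/6, Plünnecke-Ruzsa bound K³|A| ≈ 136.4722, |3A| = 27, inequality holds.


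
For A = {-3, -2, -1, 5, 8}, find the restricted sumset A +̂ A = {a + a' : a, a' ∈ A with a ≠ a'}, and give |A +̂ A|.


Restricted sumset: A +̂ A = {a + a' : a ∈ A, a' ∈ A, a ≠ a'}.
Equivalently, take A + A and drop any sum 2a that is achievable ONLY as a + a for a ∈ A (i.e. sums representable only with equal summands).
Enumerate pairs (a, a') with a < a' (symmetric, so each unordered pair gives one sum; this covers all a ≠ a'):
  -3 + -2 = -5
  -3 + -1 = -4
  -3 + 5 = 2
  -3 + 8 = 5
  -2 + -1 = -3
  -2 + 5 = 3
  -2 + 8 = 6
  -1 + 5 = 4
  -1 + 8 = 7
  5 + 8 = 13
Collected distinct sums: {-5, -4, -3, 2, 3, 4, 5, 6, 7, 13}
|A +̂ A| = 10
(Reference bound: |A +̂ A| ≥ 2|A| - 3 for |A| ≥ 2, with |A| = 5 giving ≥ 7.)

|A +̂ A| = 10


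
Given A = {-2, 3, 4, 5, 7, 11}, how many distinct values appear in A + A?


A + A = {a + a' : a, a' ∈ A}; |A| = 6.
General bounds: 2|A| - 1 ≤ |A + A| ≤ |A|(|A|+1)/2, i.e. 11 ≤ |A + A| ≤ 21.
Lower bound 2|A|-1 is attained iff A is an arithmetic progression.
Enumerate sums a + a' for a ≤ a' (symmetric, so this suffices):
a = -2: -2+-2=-4, -2+3=1, -2+4=2, -2+5=3, -2+7=5, -2+11=9
a = 3: 3+3=6, 3+4=7, 3+5=8, 3+7=10, 3+11=14
a = 4: 4+4=8, 4+5=9, 4+7=11, 4+11=15
a = 5: 5+5=10, 5+7=12, 5+11=16
a = 7: 7+7=14, 7+11=18
a = 11: 11+11=22
Distinct sums: {-4, 1, 2, 3, 5, 6, 7, 8, 9, 10, 11, 12, 14, 15, 16, 18, 22}
|A + A| = 17

|A + A| = 17


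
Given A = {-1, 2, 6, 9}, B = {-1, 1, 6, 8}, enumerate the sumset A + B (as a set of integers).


A + B = {a + b : a ∈ A, b ∈ B}.
Enumerate all |A|·|B| = 4·4 = 16 pairs (a, b) and collect distinct sums.
a = -1: -1+-1=-2, -1+1=0, -1+6=5, -1+8=7
a = 2: 2+-1=1, 2+1=3, 2+6=8, 2+8=10
a = 6: 6+-1=5, 6+1=7, 6+6=12, 6+8=14
a = 9: 9+-1=8, 9+1=10, 9+6=15, 9+8=17
Collecting distinct sums: A + B = {-2, 0, 1, 3, 5, 7, 8, 10, 12, 14, 15, 17}
|A + B| = 12

A + B = {-2, 0, 1, 3, 5, 7, 8, 10, 12, 14, 15, 17}


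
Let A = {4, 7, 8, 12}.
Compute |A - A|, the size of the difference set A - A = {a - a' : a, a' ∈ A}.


A - A = {a - a' : a, a' ∈ A}; |A| = 4.
Bounds: 2|A|-1 ≤ |A - A| ≤ |A|² - |A| + 1, i.e. 7 ≤ |A - A| ≤ 13.
Note: 0 ∈ A - A always (from a - a). The set is symmetric: if d ∈ A - A then -d ∈ A - A.
Enumerate nonzero differences d = a - a' with a > a' (then include -d):
Positive differences: {1, 3, 4, 5, 8}
Full difference set: {0} ∪ (positive diffs) ∪ (negative diffs).
|A - A| = 1 + 2·5 = 11 (matches direct enumeration: 11).

|A - A| = 11


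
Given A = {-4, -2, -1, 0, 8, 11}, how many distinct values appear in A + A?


A + A = {a + a' : a, a' ∈ A}; |A| = 6.
General bounds: 2|A| - 1 ≤ |A + A| ≤ |A|(|A|+1)/2, i.e. 11 ≤ |A + A| ≤ 21.
Lower bound 2|A|-1 is attained iff A is an arithmetic progression.
Enumerate sums a + a' for a ≤ a' (symmetric, so this suffices):
a = -4: -4+-4=-8, -4+-2=-6, -4+-1=-5, -4+0=-4, -4+8=4, -4+11=7
a = -2: -2+-2=-4, -2+-1=-3, -2+0=-2, -2+8=6, -2+11=9
a = -1: -1+-1=-2, -1+0=-1, -1+8=7, -1+11=10
a = 0: 0+0=0, 0+8=8, 0+11=11
a = 8: 8+8=16, 8+11=19
a = 11: 11+11=22
Distinct sums: {-8, -6, -5, -4, -3, -2, -1, 0, 4, 6, 7, 8, 9, 10, 11, 16, 19, 22}
|A + A| = 18

|A + A| = 18


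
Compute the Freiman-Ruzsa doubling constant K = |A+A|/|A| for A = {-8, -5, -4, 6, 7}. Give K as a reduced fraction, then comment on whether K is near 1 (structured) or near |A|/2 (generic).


|A| = 5.
Compute A + A by enumerating all 25 pairs.
A + A = {-16, -13, -12, -10, -9, -8, -2, -1, 1, 2, 3, 12, 13, 14}, so |A + A| = 14.
K = |A + A| / |A| = 14/5 (already in lowest terms) ≈ 2.8000.
Reference: AP of size 5 gives K = 9/5 ≈ 1.8000; a fully generic set of size 5 gives K ≈ 3.0000.

|A| = 5, |A + A| = 14, K = 14/5.


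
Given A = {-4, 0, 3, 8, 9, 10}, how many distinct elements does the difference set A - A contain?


A - A = {a - a' : a, a' ∈ A}; |A| = 6.
Bounds: 2|A|-1 ≤ |A - A| ≤ |A|² - |A| + 1, i.e. 11 ≤ |A - A| ≤ 31.
Note: 0 ∈ A - A always (from a - a). The set is symmetric: if d ∈ A - A then -d ∈ A - A.
Enumerate nonzero differences d = a - a' with a > a' (then include -d):
Positive differences: {1, 2, 3, 4, 5, 6, 7, 8, 9, 10, 12, 13, 14}
Full difference set: {0} ∪ (positive diffs) ∪ (negative diffs).
|A - A| = 1 + 2·13 = 27 (matches direct enumeration: 27).

|A - A| = 27


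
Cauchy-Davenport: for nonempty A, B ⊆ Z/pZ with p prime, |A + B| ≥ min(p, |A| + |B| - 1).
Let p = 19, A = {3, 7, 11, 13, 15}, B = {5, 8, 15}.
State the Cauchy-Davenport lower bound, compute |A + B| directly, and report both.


Cauchy-Davenport: |A + B| ≥ min(p, |A| + |B| - 1) for A, B nonempty in Z/pZ.
|A| = 5, |B| = 3, p = 19.
CD lower bound = min(19, 5 + 3 - 1) = min(19, 7) = 7.
Compute A + B mod 19 directly:
a = 3: 3+5=8, 3+8=11, 3+15=18
a = 7: 7+5=12, 7+8=15, 7+15=3
a = 11: 11+5=16, 11+8=0, 11+15=7
a = 13: 13+5=18, 13+8=2, 13+15=9
a = 15: 15+5=1, 15+8=4, 15+15=11
A + B = {0, 1, 2, 3, 4, 7, 8, 9, 11, 12, 15, 16, 18}, so |A + B| = 13.
Verify: 13 ≥ 7? Yes ✓.

CD lower bound = 7, actual |A + B| = 13.


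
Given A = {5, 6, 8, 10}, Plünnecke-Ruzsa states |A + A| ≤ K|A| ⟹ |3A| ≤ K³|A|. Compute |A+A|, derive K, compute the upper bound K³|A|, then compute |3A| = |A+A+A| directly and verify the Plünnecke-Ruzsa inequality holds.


|A| = 4.
Step 1: Compute A + A by enumerating all 16 pairs.
A + A = {10, 11, 12, 13, 14, 15, 16, 18, 20}, so |A + A| = 9.
Step 2: Doubling constant K = |A + A|/|A| = 9/4 = 9/4 ≈ 2.2500.
Step 3: Plünnecke-Ruzsa gives |3A| ≤ K³·|A| = (2.2500)³ · 4 ≈ 45.5625.
Step 4: Compute 3A = A + A + A directly by enumerating all triples (a,b,c) ∈ A³; |3A| = 14.
Step 5: Check 14 ≤ 45.5625? Yes ✓.

K = 9/4, Plünnecke-Ruzsa bound K³|A| ≈ 45.5625, |3A| = 14, inequality holds.


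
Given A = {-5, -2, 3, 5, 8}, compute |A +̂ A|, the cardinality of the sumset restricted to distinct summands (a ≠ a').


Restricted sumset: A +̂ A = {a + a' : a ∈ A, a' ∈ A, a ≠ a'}.
Equivalently, take A + A and drop any sum 2a that is achievable ONLY as a + a for a ∈ A (i.e. sums representable only with equal summands).
Enumerate pairs (a, a') with a < a' (symmetric, so each unordered pair gives one sum; this covers all a ≠ a'):
  -5 + -2 = -7
  -5 + 3 = -2
  -5 + 5 = 0
  -5 + 8 = 3
  -2 + 3 = 1
  -2 + 5 = 3
  -2 + 8 = 6
  3 + 5 = 8
  3 + 8 = 11
  5 + 8 = 13
Collected distinct sums: {-7, -2, 0, 1, 3, 6, 8, 11, 13}
|A +̂ A| = 9
(Reference bound: |A +̂ A| ≥ 2|A| - 3 for |A| ≥ 2, with |A| = 5 giving ≥ 7.)

|A +̂ A| = 9


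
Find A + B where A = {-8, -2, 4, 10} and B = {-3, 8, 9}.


A + B = {a + b : a ∈ A, b ∈ B}.
Enumerate all |A|·|B| = 4·3 = 12 pairs (a, b) and collect distinct sums.
a = -8: -8+-3=-11, -8+8=0, -8+9=1
a = -2: -2+-3=-5, -2+8=6, -2+9=7
a = 4: 4+-3=1, 4+8=12, 4+9=13
a = 10: 10+-3=7, 10+8=18, 10+9=19
Collecting distinct sums: A + B = {-11, -5, 0, 1, 6, 7, 12, 13, 18, 19}
|A + B| = 10

A + B = {-11, -5, 0, 1, 6, 7, 12, 13, 18, 19}


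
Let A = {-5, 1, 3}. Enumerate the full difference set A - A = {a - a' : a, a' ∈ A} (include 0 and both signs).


A - A = {a - a' : a, a' ∈ A}.
Compute a - a' for each ordered pair (a, a'):
a = -5: -5--5=0, -5-1=-6, -5-3=-8
a = 1: 1--5=6, 1-1=0, 1-3=-2
a = 3: 3--5=8, 3-1=2, 3-3=0
Collecting distinct values (and noting 0 appears from a-a):
A - A = {-8, -6, -2, 0, 2, 6, 8}
|A - A| = 7

A - A = {-8, -6, -2, 0, 2, 6, 8}


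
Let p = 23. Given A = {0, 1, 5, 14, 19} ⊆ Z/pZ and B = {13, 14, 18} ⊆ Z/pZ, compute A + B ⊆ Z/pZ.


Work in Z/23Z: reduce every sum a + b modulo 23.
Enumerate all 15 pairs:
a = 0: 0+13=13, 0+14=14, 0+18=18
a = 1: 1+13=14, 1+14=15, 1+18=19
a = 5: 5+13=18, 5+14=19, 5+18=0
a = 14: 14+13=4, 14+14=5, 14+18=9
a = 19: 19+13=9, 19+14=10, 19+18=14
Distinct residues collected: {0, 4, 5, 9, 10, 13, 14, 15, 18, 19}
|A + B| = 10 (out of 23 total residues).

A + B = {0, 4, 5, 9, 10, 13, 14, 15, 18, 19}
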